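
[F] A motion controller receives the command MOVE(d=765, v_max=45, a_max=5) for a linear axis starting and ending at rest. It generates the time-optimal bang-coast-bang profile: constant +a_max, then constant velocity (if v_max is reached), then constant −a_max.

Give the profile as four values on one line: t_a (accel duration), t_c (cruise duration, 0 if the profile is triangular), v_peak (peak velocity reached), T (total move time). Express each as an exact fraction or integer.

(v_max)²/a_max = 45²/5 = 405
765 ≥ 405 so v_max reached
t_a = 45/5 = 9; v_peak = 45
d_cruise = 765 − 405 = 360; t_c = 360/45 = 8
T = 2·9 + 8 = 26

t_a=9 t_c=8 v_peak=45 T=26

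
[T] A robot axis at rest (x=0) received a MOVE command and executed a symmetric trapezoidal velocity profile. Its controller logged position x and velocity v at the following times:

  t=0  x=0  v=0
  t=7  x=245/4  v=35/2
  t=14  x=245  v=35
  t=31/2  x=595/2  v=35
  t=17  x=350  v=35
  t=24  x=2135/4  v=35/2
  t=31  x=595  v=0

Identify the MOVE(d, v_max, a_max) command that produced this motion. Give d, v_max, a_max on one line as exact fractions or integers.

d=595 v_max=35 a_max=5/2

final state: t=31, x=595, v=0 → d = 595
a_max = (35/2−0)/(7−0) = 5/2
max v = 35 over t∈[14,17] → v_max = 35
check: 35·(14+3) = 595 ✓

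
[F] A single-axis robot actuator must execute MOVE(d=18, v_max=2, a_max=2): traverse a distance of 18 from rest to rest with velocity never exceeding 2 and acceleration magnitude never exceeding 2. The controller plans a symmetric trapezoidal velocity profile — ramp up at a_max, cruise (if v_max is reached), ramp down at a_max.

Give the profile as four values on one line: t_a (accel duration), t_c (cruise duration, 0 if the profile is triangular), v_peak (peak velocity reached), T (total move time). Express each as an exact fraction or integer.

t_a=1 t_c=8 v_peak=2 T=10

v_max²/a_max = 2²/2 = 2
18 ≥ 2 ⇒ cruise phase
t_a = 2/2 = 1; v_peak = 2
d_cruise = 18 − 2 = 16; t_c = 16/2 = 8
T = 2·1 + 8 = 10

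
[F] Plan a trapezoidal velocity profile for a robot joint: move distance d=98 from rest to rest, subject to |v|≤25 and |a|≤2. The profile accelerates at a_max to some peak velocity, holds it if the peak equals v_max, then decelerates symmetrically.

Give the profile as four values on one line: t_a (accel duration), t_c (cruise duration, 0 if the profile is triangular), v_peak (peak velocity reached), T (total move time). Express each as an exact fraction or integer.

t_a=7 t_c=0 v_peak=14 T=14

v_max²/a_max = 25²/2 = 625/2
98 < 625/2 → triangular
v_peak = √(98·2) = √196 = 14
t_a = 14/2 = 7; t_c = 0
T = 2·7 = 14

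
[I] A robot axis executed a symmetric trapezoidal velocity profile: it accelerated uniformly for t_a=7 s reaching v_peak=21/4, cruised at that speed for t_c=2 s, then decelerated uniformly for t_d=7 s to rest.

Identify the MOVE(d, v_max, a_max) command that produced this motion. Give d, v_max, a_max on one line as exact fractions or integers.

d=189/4 v_max=21/4 a_max=3/4

a_max = (21/4)/7 = 3/4
d_a = ½·21/4·7 = 147/8; d_c = 21/4·2 = 21/2
d = 2·147/8 + 21/2 = 189/4
t_c = 2 > 0 → v_max = v_peak = 21/4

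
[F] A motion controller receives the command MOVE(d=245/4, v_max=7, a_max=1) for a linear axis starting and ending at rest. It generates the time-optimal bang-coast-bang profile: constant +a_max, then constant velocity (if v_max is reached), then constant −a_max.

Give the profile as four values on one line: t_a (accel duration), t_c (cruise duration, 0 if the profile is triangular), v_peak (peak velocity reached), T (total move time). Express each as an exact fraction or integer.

vₘ²/aₘ = 7²/1 = 49
245/4 ≥ 49 ⇒ cruise phase
t_a = 7/1 = 7; v_peak = 7
d_cruise = 245/4 − 49 = 49/4; t_c = (49/4)/7 = 7/4
T = 2·7 + 7/4 = 63/4

t_a=7 t_c=7/4 v_peak=7 T=63/4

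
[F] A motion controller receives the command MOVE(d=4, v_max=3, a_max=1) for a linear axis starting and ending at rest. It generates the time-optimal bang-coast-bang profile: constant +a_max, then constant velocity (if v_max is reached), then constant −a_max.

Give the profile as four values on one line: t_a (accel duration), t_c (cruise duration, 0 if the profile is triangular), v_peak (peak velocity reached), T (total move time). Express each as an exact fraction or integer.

(v_max)²/a_max = 3²/1 = 9
4 < 9 so t_c = 0
v_peak = √(4·1) = √4 = 2
t_a = 2/1 = 2; t_c = 0
T = 2·2 = 4

t_a=2 t_c=0 v_peak=2 T=4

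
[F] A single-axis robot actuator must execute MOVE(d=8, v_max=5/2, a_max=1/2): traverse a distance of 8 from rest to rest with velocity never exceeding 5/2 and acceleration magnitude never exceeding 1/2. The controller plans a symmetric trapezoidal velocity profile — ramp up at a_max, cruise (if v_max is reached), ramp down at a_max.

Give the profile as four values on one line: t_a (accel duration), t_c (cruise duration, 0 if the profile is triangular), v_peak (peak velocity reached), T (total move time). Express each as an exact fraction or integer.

v_max²/a_max = (5/2)²/(1/2) = 25/2
8 < 25/2 so t_c = 0
v_peak = √(8·1/2) = √4 = 2
t_a = 2/(1/2) = 4; t_c = 0
T = 2·4 = 8

t_a=4 t_c=0 v_peak=2 T=8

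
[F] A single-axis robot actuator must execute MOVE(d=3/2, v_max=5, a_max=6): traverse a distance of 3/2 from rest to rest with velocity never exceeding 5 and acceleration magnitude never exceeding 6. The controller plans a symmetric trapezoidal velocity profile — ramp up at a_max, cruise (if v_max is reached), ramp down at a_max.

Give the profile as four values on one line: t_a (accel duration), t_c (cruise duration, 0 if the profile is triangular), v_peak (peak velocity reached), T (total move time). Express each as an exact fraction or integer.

t_a=1/2 t_c=0 v_peak=3 T=1

v_max²/a_max = 5²/6 = 25/6
3/2 < 25/6 → triangular
v_peak = √(3/2·6) = √9 = 3
t_a = 3/6 = 1/2; t_c = 0
T = 2·1/2 = 1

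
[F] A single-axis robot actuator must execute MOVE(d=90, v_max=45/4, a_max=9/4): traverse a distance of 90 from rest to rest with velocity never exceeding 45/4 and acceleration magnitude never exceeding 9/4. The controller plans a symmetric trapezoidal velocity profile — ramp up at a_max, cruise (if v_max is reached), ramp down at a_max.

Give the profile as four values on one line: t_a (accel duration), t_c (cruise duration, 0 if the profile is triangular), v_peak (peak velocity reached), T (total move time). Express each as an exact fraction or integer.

v_max²/a_max = (45/4)²/(9/4) = 225/4
90 ≥ 225/4 ⇒ cruise phase
t_a = (45/4)/(9/4) = 5; v_peak = 45/4
d_cruise = 90 − 225/4 = 135/4; t_c = (135/4)/(45/4) = 3
T = 2·5 + 3 = 13

t_a=5 t_c=3 v_peak=45/4 T=13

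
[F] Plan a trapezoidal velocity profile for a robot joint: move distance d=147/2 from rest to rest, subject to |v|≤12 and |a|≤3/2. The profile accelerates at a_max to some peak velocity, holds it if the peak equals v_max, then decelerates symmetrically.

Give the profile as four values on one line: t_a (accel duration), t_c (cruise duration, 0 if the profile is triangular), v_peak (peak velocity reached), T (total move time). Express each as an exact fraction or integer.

t_a=7 t_c=0 v_peak=21/2 T=14

(v_max)²/a_max = 12²/(3/2) = 96
147/2 < 96 → triangular
v_peak = √(147/2·3/2) = √(441/4) = 21/2
t_a = (21/2)/(3/2) = 7; t_c = 0
T = 2·7 = 14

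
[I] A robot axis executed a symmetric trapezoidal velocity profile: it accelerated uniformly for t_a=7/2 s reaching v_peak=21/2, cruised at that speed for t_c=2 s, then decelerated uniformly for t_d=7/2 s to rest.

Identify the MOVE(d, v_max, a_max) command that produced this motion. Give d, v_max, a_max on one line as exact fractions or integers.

d=231/4 v_max=21/2 a_max=3

a_max = (21/2)/(7/2) = 3
d_a = ½·21/2·7/2 = 147/8; d_c = 21/2·2 = 21
d = 2·147/8 + 21 = 231/4
t_c = 2 > 0 → v_max = v_peak = 21/2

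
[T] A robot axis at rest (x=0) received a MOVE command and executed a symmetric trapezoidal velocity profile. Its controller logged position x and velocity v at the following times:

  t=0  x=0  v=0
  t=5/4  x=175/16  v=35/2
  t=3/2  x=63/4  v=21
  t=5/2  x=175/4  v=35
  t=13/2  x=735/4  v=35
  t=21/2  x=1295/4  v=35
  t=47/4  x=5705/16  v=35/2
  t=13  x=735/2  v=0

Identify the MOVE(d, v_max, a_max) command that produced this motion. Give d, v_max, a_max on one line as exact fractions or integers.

d=735/2 v_max=35 a_max=14

final state: t=13, x=735/2, v=0 → d = 735/2
a_max = (35/2−0)/(5/4−0) = 14
max v = 35 over t∈[5/2,21/2] → v_max = 35
check: 35·(5/2+8) = 735/2 ✓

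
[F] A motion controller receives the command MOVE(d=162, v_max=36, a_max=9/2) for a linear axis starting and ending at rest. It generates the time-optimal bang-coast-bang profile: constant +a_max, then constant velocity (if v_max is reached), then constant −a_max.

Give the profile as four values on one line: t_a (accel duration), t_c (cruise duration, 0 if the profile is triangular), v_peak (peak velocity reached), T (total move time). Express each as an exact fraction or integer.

vₘ²/aₘ = 36²/(9/2) = 288
162 < 288 → triangular
v_peak = √(162·9/2) = √729 = 27
t_a = 27/(9/2) = 6; t_c = 0
T = 2·6 = 12

t_a=6 t_c=0 v_peak=27 T=12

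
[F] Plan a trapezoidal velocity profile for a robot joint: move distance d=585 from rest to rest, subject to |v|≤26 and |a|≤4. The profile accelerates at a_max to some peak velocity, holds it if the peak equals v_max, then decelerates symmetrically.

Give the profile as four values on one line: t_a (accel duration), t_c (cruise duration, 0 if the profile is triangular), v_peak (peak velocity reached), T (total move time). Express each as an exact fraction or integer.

v_max²/a_max = 26²/4 = 169
585 ≥ 169 ⇒ cruise phase
t_a = 26/4 = 13/2; v_peak = 26
d_cruise = 585 − 169 = 416; t_c = 416/26 = 16
T = 2·13/2 + 16 = 29

t_a=13/2 t_c=16 v_peak=26 T=29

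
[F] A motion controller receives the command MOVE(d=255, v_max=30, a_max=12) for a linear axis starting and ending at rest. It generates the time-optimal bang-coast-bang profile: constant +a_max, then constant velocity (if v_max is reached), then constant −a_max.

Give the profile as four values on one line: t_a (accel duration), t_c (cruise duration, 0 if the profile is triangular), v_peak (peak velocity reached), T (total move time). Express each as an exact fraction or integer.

v_max²/a_max = 30²/12 = 75
255 ≥ 75 → trapezoidal
t_a = 30/12 = 5/2; v_peak = 30
d_cruise = 255 − 75 = 180; t_c = 180/30 = 6
T = 2·5/2 + 6 = 11

t_a=5/2 t_c=6 v_peak=30 T=11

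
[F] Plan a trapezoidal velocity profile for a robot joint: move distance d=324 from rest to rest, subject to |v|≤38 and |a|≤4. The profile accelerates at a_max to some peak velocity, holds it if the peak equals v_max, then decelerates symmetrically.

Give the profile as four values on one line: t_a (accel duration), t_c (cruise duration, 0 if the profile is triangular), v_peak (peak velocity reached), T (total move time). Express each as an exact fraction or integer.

vₘ²/aₘ = 38²/4 = 361
324 < 361 → triangular
v_peak = √(324·4) = √1296 = 36
t_a = 36/4 = 9; t_c = 0
T = 2·9 = 18

t_a=9 t_c=0 v_peak=36 T=18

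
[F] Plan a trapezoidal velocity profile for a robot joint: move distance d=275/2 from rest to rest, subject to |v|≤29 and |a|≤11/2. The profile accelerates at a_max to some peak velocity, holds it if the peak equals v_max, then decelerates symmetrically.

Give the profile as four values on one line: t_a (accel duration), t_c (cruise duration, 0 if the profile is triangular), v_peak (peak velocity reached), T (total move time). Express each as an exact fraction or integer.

t_a=5 t_c=0 v_peak=55/2 T=10

v_max²/a_max = 29²/(11/2) = 1682/11
275/2 < 1682/11 ⇒ no cruise
v_peak = √(275/2·11/2) = √(3025/4) = 55/2
t_a = (55/2)/(11/2) = 5; t_c = 0
T = 2·5 = 10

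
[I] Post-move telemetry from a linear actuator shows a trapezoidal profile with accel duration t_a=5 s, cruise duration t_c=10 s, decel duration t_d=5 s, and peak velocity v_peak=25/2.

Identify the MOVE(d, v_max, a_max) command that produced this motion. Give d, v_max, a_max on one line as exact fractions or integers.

d=375/2 v_max=25/2 a_max=5/2

a_max = (25/2)/5 = 5/2
d_a = ½·25/2·5 = 125/4; d_c = 25/2·10 = 125
d = 2·125/4 + 125 = 375/2
t_c = 10 > 0 → v_max = v_peak = 25/2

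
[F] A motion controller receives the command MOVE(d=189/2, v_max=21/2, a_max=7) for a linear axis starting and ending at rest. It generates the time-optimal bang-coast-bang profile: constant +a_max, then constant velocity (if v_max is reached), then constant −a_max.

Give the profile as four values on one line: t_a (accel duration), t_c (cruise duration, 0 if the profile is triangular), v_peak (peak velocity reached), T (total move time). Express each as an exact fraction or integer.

t_a=3/2 t_c=15/2 v_peak=21/2 T=21/2

v_max²/a_max = (21/2)²/7 = 63/4
189/2 ≥ 63/4 ⇒ cruise phase
t_a = (21/2)/7 = 3/2; v_peak = 21/2
d_cruise = 189/2 − 63/4 = 315/4; t_c = (315/4)/(21/2) = 15/2
T = 2·3/2 + 15/2 = 21/2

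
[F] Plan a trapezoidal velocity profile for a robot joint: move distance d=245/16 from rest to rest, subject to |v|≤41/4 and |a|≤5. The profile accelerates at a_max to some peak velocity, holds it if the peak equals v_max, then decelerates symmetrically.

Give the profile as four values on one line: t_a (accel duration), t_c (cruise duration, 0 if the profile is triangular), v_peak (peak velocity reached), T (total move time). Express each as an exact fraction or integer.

t_a=7/4 t_c=0 v_peak=35/4 T=7/2

vₘ²/aₘ = (41/4)²/5 = 1681/80
245/16 < 1681/80 → triangular
v_peak = √(245/16·5) = √(1225/16) = 35/4
t_a = (35/4)/5 = 7/4; t_c = 0
T = 2·7/4 = 7/2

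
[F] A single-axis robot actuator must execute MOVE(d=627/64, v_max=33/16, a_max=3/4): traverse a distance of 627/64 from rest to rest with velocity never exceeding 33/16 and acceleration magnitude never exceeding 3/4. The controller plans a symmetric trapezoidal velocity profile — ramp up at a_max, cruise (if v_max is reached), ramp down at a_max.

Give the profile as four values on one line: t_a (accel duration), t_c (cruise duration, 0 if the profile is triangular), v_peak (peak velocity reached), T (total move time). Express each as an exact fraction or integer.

t_a=11/4 t_c=2 v_peak=33/16 T=15/2

vₘ²/aₘ = (33/16)²/(3/4) = 363/64
627/64 ≥ 363/64 so v_max reached
t_a = (33/16)/(3/4) = 11/4; v_peak = 33/16
d_cruise = 627/64 − 363/64 = 33/8; t_c = (33/8)/(33/16) = 2
T = 2·11/4 + 2 = 15/2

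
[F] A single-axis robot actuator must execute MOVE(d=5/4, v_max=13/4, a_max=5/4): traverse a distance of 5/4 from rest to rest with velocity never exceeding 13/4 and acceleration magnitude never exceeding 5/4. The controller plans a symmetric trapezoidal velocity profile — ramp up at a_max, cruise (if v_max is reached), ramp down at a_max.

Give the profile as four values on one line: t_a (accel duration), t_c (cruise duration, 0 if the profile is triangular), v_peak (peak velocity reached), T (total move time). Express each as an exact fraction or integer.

v_max²/a_max = (13/4)²/(5/4) = 169/20
5/4 < 169/20 so t_c = 0
v_peak = √(5/4·5/4) = √(25/16) = 5/4
t_a = (5/4)/(5/4) = 1; t_c = 0
T = 2·1 = 2

t_a=1 t_c=0 v_peak=5/4 T=2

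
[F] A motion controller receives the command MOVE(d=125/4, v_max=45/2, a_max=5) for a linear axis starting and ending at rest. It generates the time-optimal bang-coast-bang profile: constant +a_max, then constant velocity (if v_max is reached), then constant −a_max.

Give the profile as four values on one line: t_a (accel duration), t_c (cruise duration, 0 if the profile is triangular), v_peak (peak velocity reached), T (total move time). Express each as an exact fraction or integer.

t_a=5/2 t_c=0 v_peak=25/2 T=5

v_max²/a_max = (45/2)²/5 = 405/4
125/4 < 405/4 → triangular
v_peak = √(125/4·5) = √(625/4) = 25/2
t_a = (25/2)/5 = 5/2; t_c = 0
T = 2·5/2 = 5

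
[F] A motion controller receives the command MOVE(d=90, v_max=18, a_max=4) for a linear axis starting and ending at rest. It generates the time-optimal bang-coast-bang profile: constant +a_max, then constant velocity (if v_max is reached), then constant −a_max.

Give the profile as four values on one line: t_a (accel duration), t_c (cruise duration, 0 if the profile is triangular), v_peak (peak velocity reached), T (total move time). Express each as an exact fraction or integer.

t_a=9/2 t_c=1/2 v_peak=18 T=19/2

(v_max)²/a_max = 18²/4 = 81
90 ≥ 81 so v_max reached
t_a = 18/4 = 9/2; v_peak = 18
d_cruise = 90 − 81 = 9; t_c = 9/18 = 1/2
T = 2·9/2 + 1/2 = 19/2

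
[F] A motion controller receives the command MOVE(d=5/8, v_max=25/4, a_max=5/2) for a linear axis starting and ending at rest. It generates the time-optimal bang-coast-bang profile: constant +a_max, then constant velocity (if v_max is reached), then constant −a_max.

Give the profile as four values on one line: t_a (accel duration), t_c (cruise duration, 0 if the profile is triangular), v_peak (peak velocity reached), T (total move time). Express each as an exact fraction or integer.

(v_max)²/a_max = (25/4)²/(5/2) = 125/8
5/8 < 125/8 → triangular
v_peak = √(5/8·5/2) = √(25/16) = 5/4
t_a = (5/4)/(5/2) = 1/2; t_c = 0
T = 2·1/2 = 1

t_a=1/2 t_c=0 v_peak=5/4 T=1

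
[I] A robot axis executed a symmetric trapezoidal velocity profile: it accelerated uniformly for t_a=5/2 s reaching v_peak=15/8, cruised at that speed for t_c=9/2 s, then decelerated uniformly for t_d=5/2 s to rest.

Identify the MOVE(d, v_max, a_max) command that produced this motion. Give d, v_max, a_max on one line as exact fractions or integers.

d=105/8 v_max=15/8 a_max=3/4

a_max = (15/8)/(5/2) = 3/4
d_a = ½·15/8·5/2 = 75/32; d_c = 15/8·9/2 = 135/16
d = 2·75/32 + 135/16 = 105/8
t_c = 9/2 > 0 so v_max = 15/8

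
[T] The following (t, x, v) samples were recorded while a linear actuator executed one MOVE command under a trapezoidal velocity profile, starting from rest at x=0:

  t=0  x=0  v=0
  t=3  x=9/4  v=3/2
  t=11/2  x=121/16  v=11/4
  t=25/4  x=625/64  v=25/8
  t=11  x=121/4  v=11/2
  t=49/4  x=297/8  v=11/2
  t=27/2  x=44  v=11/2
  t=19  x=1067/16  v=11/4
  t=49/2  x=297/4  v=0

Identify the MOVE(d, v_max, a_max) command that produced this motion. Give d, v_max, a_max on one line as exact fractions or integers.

d=297/4 v_max=11/2 a_max=1/2

final state: t=49/2, x=297/4, v=0 → d = 297/4
a_max = (3/2−0)/(3−0) = 1/2
max v = 11/2 over t∈[11,27/2] → v_max = 11/2
check: 11/2·(11+5/2) = 297/4 ✓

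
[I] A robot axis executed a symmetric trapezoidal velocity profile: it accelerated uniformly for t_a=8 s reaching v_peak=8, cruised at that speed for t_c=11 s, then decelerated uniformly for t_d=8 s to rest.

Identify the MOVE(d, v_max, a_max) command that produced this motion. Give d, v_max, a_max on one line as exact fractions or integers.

d=152 v_max=8 a_max=1

a_max = 8/8 = 1
d_a = ½·8·8 = 32; d_c = 8·11 = 88
d = 2·32 + 88 = 152
t_c = 11 > 0 ⇒ limit active, v_max = 8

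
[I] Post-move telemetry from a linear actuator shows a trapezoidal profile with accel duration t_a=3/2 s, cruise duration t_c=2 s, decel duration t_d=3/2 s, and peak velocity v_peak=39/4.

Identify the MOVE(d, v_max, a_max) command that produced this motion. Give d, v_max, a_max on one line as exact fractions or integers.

a_max = (39/4)/(3/2) = 13/2
d_a = ½·39/4·3/2 = 117/16; d_c = 39/4·2 = 39/2
d = 2·117/16 + 39/2 = 273/8
t_c = 2 > 0 so v_max = 39/4

d=273/8 v_max=39/4 a_max=13/2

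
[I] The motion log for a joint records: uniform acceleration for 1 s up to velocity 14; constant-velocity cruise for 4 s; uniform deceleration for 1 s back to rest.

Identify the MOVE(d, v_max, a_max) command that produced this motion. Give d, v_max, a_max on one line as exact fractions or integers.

d=70 v_max=14 a_max=14

a_max = 14/1 = 14
d_a = ½·14·1 = 7; d_c = 14·4 = 56
d = 2·7 + 56 = 70
t_c = 4 > 0 so v_max = 14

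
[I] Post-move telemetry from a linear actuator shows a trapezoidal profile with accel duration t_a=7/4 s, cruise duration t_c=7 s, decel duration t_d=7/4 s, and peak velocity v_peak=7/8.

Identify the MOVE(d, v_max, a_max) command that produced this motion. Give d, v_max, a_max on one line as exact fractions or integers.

d=245/32 v_max=7/8 a_max=1/2

a_max = (7/8)/(7/4) = 1/2
d_a = ½·7/8·7/4 = 49/64; d_c = 7/8·7 = 49/8
d = 2·49/64 + 49/8 = 245/32
t_c = 7 > 0 → v_max = v_peak = 7/8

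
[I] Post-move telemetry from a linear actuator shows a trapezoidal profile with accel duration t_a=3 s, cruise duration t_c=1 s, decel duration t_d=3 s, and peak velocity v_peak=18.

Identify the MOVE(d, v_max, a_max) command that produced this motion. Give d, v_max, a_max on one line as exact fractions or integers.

d=72 v_max=18 a_max=6

a_max = 18/3 = 6
d_a = ½·18·3 = 27; d_c = 18·1 = 18
d = 2·27 + 18 = 72
t_c = 1 > 0 → v_max = v_peak = 18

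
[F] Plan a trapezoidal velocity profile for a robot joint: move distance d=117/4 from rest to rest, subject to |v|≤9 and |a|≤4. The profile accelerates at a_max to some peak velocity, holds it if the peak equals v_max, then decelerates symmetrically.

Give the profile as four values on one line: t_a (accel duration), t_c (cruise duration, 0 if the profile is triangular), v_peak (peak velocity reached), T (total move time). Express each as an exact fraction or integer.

t_a=9/4 t_c=1 v_peak=9 T=11/2

v_max²/a_max = 9²/4 = 81/4
117/4 ≥ 81/4 → trapezoidal
t_a = 9/4; v_peak = 9
d_cruise = 117/4 − 81/4 = 9; t_c = 9/9 = 1
T = 2·9/4 + 1 = 11/2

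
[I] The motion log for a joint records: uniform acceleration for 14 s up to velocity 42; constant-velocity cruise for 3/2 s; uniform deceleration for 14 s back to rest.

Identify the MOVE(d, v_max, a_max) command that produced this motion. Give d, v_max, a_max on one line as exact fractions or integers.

a_max = 42/14 = 3
d_a = ½·42·14 = 294; d_c = 42·3/2 = 63
d = 2·294 + 63 = 651
t_c = 3/2 > 0 → v_max = v_peak = 42

d=651 v_max=42 a_max=3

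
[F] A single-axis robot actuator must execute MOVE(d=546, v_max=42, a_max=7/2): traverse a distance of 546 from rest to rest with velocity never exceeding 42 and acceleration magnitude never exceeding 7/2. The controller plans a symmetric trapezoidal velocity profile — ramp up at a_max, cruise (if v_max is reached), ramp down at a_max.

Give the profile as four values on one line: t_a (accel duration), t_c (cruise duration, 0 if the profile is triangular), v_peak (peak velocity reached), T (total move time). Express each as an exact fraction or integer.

t_a=12 t_c=1 v_peak=42 T=25

vₘ²/aₘ = 42²/(7/2) = 504
546 ≥ 504 ⇒ cruise phase
t_a = 42/(7/2) = 12; v_peak = 42
d_cruise = 546 − 504 = 42; t_c = 42/42 = 1
T = 2·12 + 1 = 25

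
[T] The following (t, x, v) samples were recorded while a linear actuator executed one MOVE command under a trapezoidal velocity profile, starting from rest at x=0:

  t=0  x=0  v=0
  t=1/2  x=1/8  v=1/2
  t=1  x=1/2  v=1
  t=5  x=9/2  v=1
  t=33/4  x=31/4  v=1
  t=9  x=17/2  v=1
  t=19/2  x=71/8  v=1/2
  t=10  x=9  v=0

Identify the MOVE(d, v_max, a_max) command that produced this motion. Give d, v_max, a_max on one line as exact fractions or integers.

final state: t=10, x=9, v=0 → d = 9
a_max = (1/2−0)/(1/2−0) = 1
max v = 1 over t∈[1,9] → v_max = 1
check: 1·(1+8) = 9 ✓

d=9 v_max=1 a_max=1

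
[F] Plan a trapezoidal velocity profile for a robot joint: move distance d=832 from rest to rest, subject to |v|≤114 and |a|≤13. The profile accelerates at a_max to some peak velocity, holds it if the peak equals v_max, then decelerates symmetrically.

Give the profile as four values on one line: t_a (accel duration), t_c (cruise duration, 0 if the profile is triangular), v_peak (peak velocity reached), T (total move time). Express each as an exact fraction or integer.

t_a=8 t_c=0 v_peak=104 T=16

vₘ²/aₘ = 114²/13 = 12996/13
832 < 12996/13 → triangular
v_peak = √(832·13) = √10816 = 104
t_a = 104/13 = 8; t_c = 0
T = 2·8 = 16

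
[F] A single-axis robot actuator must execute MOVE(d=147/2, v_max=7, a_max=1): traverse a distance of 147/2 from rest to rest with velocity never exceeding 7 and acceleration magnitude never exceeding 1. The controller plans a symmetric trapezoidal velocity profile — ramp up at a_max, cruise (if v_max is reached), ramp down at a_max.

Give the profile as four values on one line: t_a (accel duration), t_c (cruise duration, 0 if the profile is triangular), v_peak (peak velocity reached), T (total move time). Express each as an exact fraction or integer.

v_max²/a_max = 7²/1 = 49
147/2 ≥ 49 so v_max reached
t_a = 7/1 = 7; v_peak = 7
d_cruise = 147/2 − 49 = 49/2; t_c = (49/2)/7 = 7/2
T = 2·7 + 7/2 = 35/2

t_a=7 t_c=7/2 v_peak=7 T=35/2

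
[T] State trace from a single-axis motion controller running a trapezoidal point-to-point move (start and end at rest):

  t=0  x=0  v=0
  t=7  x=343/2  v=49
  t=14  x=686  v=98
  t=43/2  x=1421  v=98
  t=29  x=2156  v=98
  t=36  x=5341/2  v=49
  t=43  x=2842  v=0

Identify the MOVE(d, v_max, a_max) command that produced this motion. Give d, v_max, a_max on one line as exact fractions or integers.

d=2842 v_max=98 a_max=7

final state: t=43, x=2842, v=0 → d = 2842
a_max = (49−0)/(7−0) = 7
max v = 98 over t∈[14,29] → v_max = 98
check: 98·(14+15) = 2842 ✓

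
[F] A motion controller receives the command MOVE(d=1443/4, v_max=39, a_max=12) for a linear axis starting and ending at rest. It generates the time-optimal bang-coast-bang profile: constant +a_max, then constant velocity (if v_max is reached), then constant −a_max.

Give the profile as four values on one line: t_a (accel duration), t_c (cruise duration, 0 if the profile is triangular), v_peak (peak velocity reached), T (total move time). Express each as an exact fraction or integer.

(v_max)²/a_max = 39²/12 = 507/4
1443/4 ≥ 507/4 → trapezoidal
t_a = 39/12 = 13/4; v_peak = 39
d_cruise = 1443/4 − 507/4 = 234; t_c = 234/39 = 6
T = 2·13/4 + 6 = 25/2

t_a=13/4 t_c=6 v_peak=39 T=25/2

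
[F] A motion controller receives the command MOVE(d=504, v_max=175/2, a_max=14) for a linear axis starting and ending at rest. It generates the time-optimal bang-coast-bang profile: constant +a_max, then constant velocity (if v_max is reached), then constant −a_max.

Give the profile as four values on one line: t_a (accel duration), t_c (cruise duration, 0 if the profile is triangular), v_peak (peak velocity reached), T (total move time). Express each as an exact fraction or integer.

t_a=6 t_c=0 v_peak=84 T=12

(v_max)²/a_max = (175/2)²/14 = 4375/8
504 < 4375/8 → triangular
v_peak = √(504·14) = √7056 = 84
t_a = 84/14 = 6; t_c = 0
T = 2·6 = 12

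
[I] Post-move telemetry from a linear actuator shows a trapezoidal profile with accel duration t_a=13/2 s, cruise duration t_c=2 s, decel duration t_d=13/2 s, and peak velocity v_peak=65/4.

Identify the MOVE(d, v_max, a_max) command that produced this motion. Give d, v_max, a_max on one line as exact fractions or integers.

a_max = (65/4)/(13/2) = 5/2
d_a = ½·65/4·13/2 = 845/16; d_c = 65/4·2 = 65/2
d = 2·845/16 + 65/2 = 1105/8
t_c = 2 > 0 so v_max = 65/4

d=1105/8 v_max=65/4 a_max=5/2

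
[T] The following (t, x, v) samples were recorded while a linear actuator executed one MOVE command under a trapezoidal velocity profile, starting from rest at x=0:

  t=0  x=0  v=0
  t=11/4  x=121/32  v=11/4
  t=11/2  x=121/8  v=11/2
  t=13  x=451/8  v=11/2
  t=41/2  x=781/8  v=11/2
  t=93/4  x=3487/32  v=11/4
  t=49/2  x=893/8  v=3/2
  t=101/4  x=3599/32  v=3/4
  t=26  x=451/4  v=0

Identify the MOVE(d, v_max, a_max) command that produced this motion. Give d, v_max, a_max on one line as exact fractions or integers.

d=451/4 v_max=11/2 a_max=1

final state: t=26, x=451/4, v=0 → d = 451/4
a_max = (11/4−0)/(11/4−0) = 1
max v = 11/2 over t∈[11/2,41/2] → v_max = 11/2
check: 11/2·(11/2+15) = 451/4 ✓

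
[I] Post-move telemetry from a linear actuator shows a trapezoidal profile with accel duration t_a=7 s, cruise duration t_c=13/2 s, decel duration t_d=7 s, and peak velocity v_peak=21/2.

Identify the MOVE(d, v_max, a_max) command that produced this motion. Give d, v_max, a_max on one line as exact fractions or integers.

d=567/4 v_max=21/2 a_max=3/2

a_max = (21/2)/7 = 3/2
d_a = ½·21/2·7 = 147/4; d_c = 21/2·13/2 = 273/4
d = 2·147/4 + 273/4 = 567/4
t_c = 13/2 > 0 ⇒ limit active, v_max = 21/2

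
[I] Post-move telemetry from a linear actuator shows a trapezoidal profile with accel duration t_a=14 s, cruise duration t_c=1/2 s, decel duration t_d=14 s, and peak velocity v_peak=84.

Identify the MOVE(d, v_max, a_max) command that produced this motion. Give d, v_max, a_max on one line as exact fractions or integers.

d=1218 v_max=84 a_max=6

a_max = 84/14 = 6
d_a = ½·84·14 = 588; d_c = 84·1/2 = 42
d = 2·588 + 42 = 1218
t_c = 1/2 > 0 ⇒ limit active, v_max = 84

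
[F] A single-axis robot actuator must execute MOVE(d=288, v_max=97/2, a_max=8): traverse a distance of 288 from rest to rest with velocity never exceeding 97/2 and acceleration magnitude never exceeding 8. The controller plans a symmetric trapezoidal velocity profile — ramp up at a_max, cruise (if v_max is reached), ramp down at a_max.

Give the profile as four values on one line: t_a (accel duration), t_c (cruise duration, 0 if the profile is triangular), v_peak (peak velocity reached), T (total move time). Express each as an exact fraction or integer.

t_a=6 t_c=0 v_peak=48 T=12

v_max²/a_max = (97/2)²/8 = 9409/32
288 < 9409/32 → triangular
v_peak = √(288·8) = √2304 = 48
t_a = 48/8 = 6; t_c = 0
T = 2·6 = 12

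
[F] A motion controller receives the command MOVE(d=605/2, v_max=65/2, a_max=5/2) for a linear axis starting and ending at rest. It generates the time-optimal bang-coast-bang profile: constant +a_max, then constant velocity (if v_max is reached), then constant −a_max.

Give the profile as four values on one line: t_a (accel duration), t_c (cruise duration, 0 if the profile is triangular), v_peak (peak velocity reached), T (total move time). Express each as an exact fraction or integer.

t_a=11 t_c=0 v_peak=55/2 T=22

v_max²/a_max = (65/2)²/(5/2) = 845/2
605/2 < 845/2 so t_c = 0
v_peak = √(605/2·5/2) = √(3025/4) = 55/2
t_a = (55/2)/(5/2) = 11; t_c = 0
T = 2·11 = 22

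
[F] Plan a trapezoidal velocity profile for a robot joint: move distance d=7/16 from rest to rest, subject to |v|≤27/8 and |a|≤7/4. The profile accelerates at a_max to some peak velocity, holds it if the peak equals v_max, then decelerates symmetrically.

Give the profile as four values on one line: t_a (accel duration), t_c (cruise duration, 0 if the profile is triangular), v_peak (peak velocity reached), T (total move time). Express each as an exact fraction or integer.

vₘ²/aₘ = (27/8)²/(7/4) = 729/112
7/16 < 729/112 ⇒ no cruise
v_peak = √(7/16·7/4) = √(49/64) = 7/8
t_a = (7/8)/(7/4) = 1/2; t_c = 0
T = 2·1/2 = 1

t_a=1/2 t_c=0 v_peak=7/8 T=1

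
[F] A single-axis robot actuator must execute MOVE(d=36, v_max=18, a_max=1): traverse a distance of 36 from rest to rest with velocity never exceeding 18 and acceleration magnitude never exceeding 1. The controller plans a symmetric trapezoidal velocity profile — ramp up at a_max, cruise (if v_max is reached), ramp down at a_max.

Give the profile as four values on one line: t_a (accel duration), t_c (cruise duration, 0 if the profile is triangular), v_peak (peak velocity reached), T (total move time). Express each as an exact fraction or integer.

vₘ²/aₘ = 18²/1 = 324
36 < 324 so t_c = 0
v_peak = √(36·1) = √36 = 6
t_a = 6/1 = 6; t_c = 0
T = 2·6 = 12

t_a=6 t_c=0 v_peak=6 T=12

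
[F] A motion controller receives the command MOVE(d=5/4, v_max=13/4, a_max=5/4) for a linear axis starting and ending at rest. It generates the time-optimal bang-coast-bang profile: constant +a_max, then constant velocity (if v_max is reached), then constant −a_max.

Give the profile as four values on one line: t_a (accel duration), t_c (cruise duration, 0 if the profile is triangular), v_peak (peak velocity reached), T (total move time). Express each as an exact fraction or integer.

t_a=1 t_c=0 v_peak=5/4 T=2

v_max²/a_max = (13/4)²/(5/4) = 169/20
5/4 < 169/20 so t_c = 0
v_peak = √(5/4·5/4) = √(25/16) = 5/4
t_a = (5/4)/(5/4) = 1; t_c = 0
T = 2·1 = 2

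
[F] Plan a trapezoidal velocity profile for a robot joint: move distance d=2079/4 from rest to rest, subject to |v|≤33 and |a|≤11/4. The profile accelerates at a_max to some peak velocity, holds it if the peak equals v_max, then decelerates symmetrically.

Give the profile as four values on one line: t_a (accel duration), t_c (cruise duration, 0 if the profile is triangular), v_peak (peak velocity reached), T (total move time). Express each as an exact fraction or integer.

t_a=12 t_c=15/4 v_peak=33 T=111/4

vₘ²/aₘ = 33²/(11/4) = 396
2079/4 ≥ 396 ⇒ cruise phase
t_a = 33/(11/4) = 12; v_peak = 33
d_cruise = 2079/4 − 396 = 495/4; t_c = (495/4)/33 = 15/4
T = 2·12 + 15/4 = 111/4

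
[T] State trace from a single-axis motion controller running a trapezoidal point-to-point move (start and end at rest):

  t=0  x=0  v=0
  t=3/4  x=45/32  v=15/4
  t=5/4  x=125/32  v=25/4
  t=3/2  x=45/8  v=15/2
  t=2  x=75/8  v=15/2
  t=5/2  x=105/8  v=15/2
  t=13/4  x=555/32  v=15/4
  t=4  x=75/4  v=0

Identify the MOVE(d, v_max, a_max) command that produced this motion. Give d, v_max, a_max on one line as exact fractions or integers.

final state: t=4, x=75/4, v=0 → d = 75/4
a_max = (15/4−0)/(3/4−0) = 5
max v = 15/2 over t∈[3/2,5/2] → v_max = 15/2
check: 15/2·(3/2+1) = 75/4 ✓

d=75/4 v_max=15/2 a_max=5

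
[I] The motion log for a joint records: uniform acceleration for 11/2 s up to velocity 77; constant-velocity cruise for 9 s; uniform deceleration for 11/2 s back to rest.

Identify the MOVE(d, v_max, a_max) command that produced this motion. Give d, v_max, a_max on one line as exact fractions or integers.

a_max = 77/(11/2) = 14
d_a = ½·77·11/2 = 847/4; d_c = 77·9 = 693
d = 2·847/4 + 693 = 2233/2
t_c = 9 > 0 ⇒ limit active, v_max = 77

d=2233/2 v_max=77 a_max=14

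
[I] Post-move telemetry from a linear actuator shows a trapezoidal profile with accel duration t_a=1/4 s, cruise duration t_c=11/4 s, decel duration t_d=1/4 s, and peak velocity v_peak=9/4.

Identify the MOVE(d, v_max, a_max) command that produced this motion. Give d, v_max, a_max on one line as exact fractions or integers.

d=27/4 v_max=9/4 a_max=9

a_max = (9/4)/(1/4) = 9
d_a = ½·9/4·1/4 = 9/32; d_c = 9/4·11/4 = 99/16
d = 2·9/32 + 99/16 = 27/4
t_c = 11/4 > 0 so v_max = 9/4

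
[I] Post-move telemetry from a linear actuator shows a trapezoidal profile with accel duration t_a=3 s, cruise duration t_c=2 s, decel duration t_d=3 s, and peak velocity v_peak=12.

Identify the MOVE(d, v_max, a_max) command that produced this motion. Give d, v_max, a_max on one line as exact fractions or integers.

d=60 v_max=12 a_max=4

a_max = 12/3 = 4
d_a = ½·12·3 = 18; d_c = 12·2 = 24
d = 2·18 + 24 = 60
t_c = 2 > 0 → v_max = v_peak = 12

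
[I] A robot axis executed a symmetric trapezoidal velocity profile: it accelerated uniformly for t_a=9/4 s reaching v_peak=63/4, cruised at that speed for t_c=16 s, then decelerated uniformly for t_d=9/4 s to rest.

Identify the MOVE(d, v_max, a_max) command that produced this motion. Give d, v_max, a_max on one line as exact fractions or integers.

d=4599/16 v_max=63/4 a_max=7

a_max = (63/4)/(9/4) = 7
d_a = ½·63/4·9/4 = 567/32; d_c = 63/4·16 = 252
d = 2·567/32 + 252 = 4599/16
t_c = 16 > 0 ⇒ limit active, v_max = 63/4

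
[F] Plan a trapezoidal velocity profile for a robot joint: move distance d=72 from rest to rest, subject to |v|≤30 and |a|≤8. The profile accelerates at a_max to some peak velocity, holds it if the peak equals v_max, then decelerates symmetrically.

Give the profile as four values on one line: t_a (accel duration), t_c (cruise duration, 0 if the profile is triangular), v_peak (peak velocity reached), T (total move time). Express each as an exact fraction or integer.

vₘ²/aₘ = 30²/8 = 225/2
72 < 225/2 ⇒ no cruise
v_peak = √(72·8) = √576 = 24
t_a = 24/8 = 3; t_c = 0
T = 2·3 = 6

t_a=3 t_c=0 v_peak=24 T=6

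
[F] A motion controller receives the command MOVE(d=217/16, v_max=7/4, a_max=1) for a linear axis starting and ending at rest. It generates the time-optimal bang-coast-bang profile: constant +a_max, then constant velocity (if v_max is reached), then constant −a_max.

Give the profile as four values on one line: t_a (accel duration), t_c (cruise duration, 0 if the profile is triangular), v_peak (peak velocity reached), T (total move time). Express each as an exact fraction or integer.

(v_max)²/a_max = (7/4)²/1 = 49/16
217/16 ≥ 49/16 ⇒ cruise phase
t_a = (7/4)/1 = 7/4; v_peak = 7/4
d_cruise = 217/16 − 49/16 = 21/2; t_c = (21/2)/(7/4) = 6
T = 2·7/4 + 6 = 19/2

t_a=7/4 t_c=6 v_peak=7/4 T=19/2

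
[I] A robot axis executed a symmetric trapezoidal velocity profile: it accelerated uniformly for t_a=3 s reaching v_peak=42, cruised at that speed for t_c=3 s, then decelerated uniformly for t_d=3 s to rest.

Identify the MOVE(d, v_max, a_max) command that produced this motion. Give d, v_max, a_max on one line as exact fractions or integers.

a_max = 42/3 = 14
d_a = ½·42·3 = 63; d_c = 42·3 = 126
d = 2·63 + 126 = 252
t_c = 3 > 0 ⇒ limit active, v_max = 42

d=252 v_max=42 a_max=14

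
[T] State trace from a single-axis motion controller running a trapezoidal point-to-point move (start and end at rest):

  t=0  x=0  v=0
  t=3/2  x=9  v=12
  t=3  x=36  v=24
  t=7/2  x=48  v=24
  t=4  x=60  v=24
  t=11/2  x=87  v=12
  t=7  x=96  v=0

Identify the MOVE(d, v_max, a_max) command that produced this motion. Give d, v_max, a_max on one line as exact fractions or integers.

final state: t=7, x=96, v=0 → d = 96
a_max = (12−0)/(3/2−0) = 8
max v = 24 over t∈[3,4] → v_max = 24
check: 24·(3+1) = 96 ✓

d=96 v_max=24 a_max=8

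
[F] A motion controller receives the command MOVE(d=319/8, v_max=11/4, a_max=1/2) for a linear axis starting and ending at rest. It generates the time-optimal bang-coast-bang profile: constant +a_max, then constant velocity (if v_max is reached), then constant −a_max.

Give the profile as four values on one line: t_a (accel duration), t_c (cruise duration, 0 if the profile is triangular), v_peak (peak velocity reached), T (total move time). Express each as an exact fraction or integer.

v_max²/a_max = (11/4)²/(1/2) = 121/8
319/8 ≥ 121/8 → trapezoidal
t_a = (11/4)/(1/2) = 11/2; v_peak = 11/4
d_cruise = 319/8 − 121/8 = 99/4; t_c = (99/4)/(11/4) = 9
T = 2·11/2 + 9 = 20

t_a=11/2 t_c=9 v_peak=11/4 T=20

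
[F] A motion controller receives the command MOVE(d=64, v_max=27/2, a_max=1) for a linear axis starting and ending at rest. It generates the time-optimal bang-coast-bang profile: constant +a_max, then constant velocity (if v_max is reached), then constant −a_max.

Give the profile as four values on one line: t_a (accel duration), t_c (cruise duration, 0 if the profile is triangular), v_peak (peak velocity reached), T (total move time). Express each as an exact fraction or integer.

v_max²/a_max = (27/2)²/1 = 729/4
64 < 729/4 so t_c = 0
v_peak = √(64·1) = √64 = 8
t_a = 8/1 = 8; t_c = 0
T = 2·8 = 16

t_a=8 t_c=0 v_peak=8 T=16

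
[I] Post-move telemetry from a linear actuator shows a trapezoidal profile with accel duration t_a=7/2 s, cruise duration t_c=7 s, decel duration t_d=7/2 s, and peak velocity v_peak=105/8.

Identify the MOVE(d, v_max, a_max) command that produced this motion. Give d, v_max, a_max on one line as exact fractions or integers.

d=2205/16 v_max=105/8 a_max=15/4

a_max = (105/8)/(7/2) = 15/4
d_a = ½·105/8·7/2 = 735/32; d_c = 105/8·7 = 735/8
d = 2·735/32 + 735/8 = 2205/16
t_c = 7 > 0 ⇒ limit active, v_max = 105/8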